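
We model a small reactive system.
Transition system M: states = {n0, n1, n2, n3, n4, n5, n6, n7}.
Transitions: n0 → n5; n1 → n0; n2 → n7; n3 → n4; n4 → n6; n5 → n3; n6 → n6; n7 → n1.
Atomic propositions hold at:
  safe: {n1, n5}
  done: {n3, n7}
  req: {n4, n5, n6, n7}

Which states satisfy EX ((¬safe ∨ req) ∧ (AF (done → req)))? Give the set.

{n0, n1, n2, n3, n4, n5, n6}

Sat(¬safe) = {n0, n2, n3, n4, n6, n7}
Sat(¬safe ∨ req) = {n0, n2, n3, n4, n5, n6, n7}
Sat(done → req) = {n0, n1, n2, n4, n5, n6, n7}
AF (done → req): least fixpoint, start Z0 = {n0, n1, n2, n4, n5, n6, n7}, add states with every successor in Z. Z1 = {n0, n1, n2, n3, n4, n5, n6, n7}; fixed.
Sat(AF (done → req)) = {n0, n1, n2, n3, n4, n5, n6, n7}
Sat((¬safe ∨ req) ∧ (AF (done → req))) = {n0, n2, n3, n4, n5, n6, n7}
Sat(EX ((¬safe ∨ req) ∧ (AF (done → req)))) = {s : some successor in {n0, n2, n3, n4, n5, n6, n7}} = {n0, n1, n2, n3, n4, n5, n6}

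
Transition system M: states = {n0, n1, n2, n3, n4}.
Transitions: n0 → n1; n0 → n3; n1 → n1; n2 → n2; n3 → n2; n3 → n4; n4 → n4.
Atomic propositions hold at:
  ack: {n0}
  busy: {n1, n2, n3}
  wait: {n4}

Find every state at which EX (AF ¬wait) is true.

Sat(¬wait) = {n0, n1, n2, n3}
AF ¬wait: least fixpoint, start Z0 = {n0, n1, n2, n3}, add states with every successor in Z. Already a fixed point.
Sat(AF ¬wait) = {n0, n1, n2, n3}
Sat(EX (AF ¬wait)) = {s : some successor in {n0, n1, n2, n3}} = {n0, n1, n2, n3}

{n0, n1, n2, n3}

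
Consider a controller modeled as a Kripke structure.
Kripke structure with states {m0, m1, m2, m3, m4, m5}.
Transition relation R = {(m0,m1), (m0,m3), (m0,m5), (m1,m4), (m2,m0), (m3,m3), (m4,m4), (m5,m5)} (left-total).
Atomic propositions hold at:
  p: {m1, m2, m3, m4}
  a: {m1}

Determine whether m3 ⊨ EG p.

EG p: greatest fixpoint, start Z0 = {m1, m2, m3, m4}, keep only states in Sat with some successor in Z. Z1 = {m1, m3, m4}; fixed.
Sat(EG p) = {m1, m3, m4}
m3 ∈ Sat(EG p) = {m1, m3, m4}, so the formula holds at m3.

Yes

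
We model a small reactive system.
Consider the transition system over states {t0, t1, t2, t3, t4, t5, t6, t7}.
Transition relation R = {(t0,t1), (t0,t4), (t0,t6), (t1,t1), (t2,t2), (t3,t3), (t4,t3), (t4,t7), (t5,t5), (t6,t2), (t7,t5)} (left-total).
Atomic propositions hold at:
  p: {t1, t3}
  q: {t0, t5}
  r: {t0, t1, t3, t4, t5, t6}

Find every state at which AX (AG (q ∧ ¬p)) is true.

{t5, t7}

Sat(¬p) = {t0, t2, t4, t5, t6, t7}
Sat(q ∧ ¬p) = {t0, t5}
AG (q ∧ ¬p): greatest fixpoint, start Z0 = {t0, t5}, keep only states in Sat with every successor in Z. Z1 = {t5}; fixed.
Sat(AG (q ∧ ¬p)) = {t5}
Sat(AX (AG (q ∧ ¬p))) = {s : every successor in {t5}} = {t5, t7}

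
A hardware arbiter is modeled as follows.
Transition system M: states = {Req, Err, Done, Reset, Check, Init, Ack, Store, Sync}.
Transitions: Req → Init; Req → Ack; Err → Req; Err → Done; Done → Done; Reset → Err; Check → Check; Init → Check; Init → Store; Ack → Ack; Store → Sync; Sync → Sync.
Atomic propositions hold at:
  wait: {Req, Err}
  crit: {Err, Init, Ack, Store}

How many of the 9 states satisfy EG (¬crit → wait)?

Sat(¬crit) = {Req, Done, Reset, Check, Sync}
Sat(¬crit → wait) = {Req, Err, Init, Ack, Store}
EG (¬crit → wait): greatest fixpoint, start Z0 = {Req, Err, Init, Ack, Store}, keep only states in Sat with some successor in Z. Z1 = {Req, Err, Init, Ack}; Z2 = {Req, Err, Ack}; fixed.
Sat(EG (¬crit → wait)) = {Req, Err, Ack}
|Sat(EG (¬crit → wait))| = |{Req, Err, Ack}| = 3.

3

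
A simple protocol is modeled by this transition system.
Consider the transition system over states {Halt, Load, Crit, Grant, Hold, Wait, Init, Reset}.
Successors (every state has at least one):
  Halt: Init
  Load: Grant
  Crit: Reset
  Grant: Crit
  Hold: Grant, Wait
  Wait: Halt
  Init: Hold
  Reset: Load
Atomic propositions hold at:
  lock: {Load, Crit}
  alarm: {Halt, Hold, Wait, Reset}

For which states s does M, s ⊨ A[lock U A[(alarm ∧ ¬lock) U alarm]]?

{Halt, Crit, Hold, Wait, Reset}

Sat(¬lock) = {Halt, Grant, Hold, Wait, Init, Reset}
Sat(alarm ∧ ¬lock) = {Halt, Hold, Wait, Reset}
A[(alarm ∧ ¬lock) U alarm]: least fixpoint, start Z0 = Sat(alarm) = {Halt, Hold, Wait, Reset}, add states in Sat(alarm ∧ ¬lock) with every successor in Z. Already a fixed point.
Sat(A[(alarm ∧ ¬lock) U alarm]) = {Halt, Hold, Wait, Reset}
A[lock U A[(alarm ∧ ¬lock) U alarm]]: least fixpoint, start Z0 = Sat(A[(alarm ∧ ¬lock) U alarm]) = {Halt, Hold, Wait, Reset}, add states in Sat(lock) with every successor in Z. Z1 = {Halt, Crit, Hold, Wait, Reset}; fixed.
Sat(A[lock U A[(alarm ∧ ¬lock) U alarm]]) = {Halt, Crit, Hold, Wait, Reset}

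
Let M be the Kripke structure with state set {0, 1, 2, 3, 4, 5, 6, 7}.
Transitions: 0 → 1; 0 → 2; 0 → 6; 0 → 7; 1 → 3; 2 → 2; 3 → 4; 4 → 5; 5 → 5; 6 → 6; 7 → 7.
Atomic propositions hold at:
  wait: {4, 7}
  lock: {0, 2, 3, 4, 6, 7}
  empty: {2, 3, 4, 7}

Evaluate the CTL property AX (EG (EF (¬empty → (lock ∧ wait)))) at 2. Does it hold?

Yes

Sat(¬empty) = {0, 1, 5, 6}
Sat(lock ∧ wait) = {4, 7}
Sat(¬empty → (lock ∧ wait)) = {2, 3, 4, 7}
EF (¬empty → (lock ∧ wait)): least fixpoint, start Z0 = {2, 3, 4, 7}, add states with some successor in Z. Z1 = {0, 1, 2, 3, 4, 7}; fixed.
Sat(EF (¬empty → (lock ∧ wait))) = {0, 1, 2, 3, 4, 7}
EG (EF (¬empty → (lock ∧ wait))): greatest fixpoint, start Z0 = {0, 1, 2, 3, 4, 7}, keep only states in Sat with some successor in Z. Z1 = {0, 1, 2, 3, 7}; Z2 = {0, 1, 2, 7}; Z3 = {0, 2, 7}; fixed.
Sat(EG (EF (¬empty → (lock ∧ wait)))) = {0, 2, 7}
Sat(AX (EG (EF (¬empty → (lock ∧ wait))))) = {s : every successor in {0, 2, 7}} = {2, 7}
2 ∈ Sat(AX (EG (EF (¬empty → (lock ∧ wait))))) = {2, 7}, so the formula holds at 2.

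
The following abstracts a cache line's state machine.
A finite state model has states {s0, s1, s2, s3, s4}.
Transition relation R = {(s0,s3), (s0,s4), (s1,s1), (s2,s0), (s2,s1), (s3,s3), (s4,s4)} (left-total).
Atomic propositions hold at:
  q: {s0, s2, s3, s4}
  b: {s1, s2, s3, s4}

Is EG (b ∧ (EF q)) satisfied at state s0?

EF q: least fixpoint, start Z0 = {s0, s2, s3, s4}, add states with some successor in Z. Already a fixed point.
Sat(EF q) = {s0, s2, s3, s4}
Sat(b ∧ (EF q)) = {s2, s3, s4}
EG (b ∧ (EF q)): greatest fixpoint, start Z0 = {s2, s3, s4}, keep only states in Sat with some successor in Z. Z1 = {s3, s4}; fixed.
Sat(EG (b ∧ (EF q))) = {s3, s4}
s0 ∉ Sat(EG (b ∧ (EF q))) = {s3, s4}, so the formula does not hold at s0.

No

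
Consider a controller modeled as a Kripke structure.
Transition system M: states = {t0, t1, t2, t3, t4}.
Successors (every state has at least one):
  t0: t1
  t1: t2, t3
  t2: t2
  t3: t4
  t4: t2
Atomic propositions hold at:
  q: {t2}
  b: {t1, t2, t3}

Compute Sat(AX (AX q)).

{t2, t3, t4}

Sat(AX q) = {s : every successor in {t2}} = {t2, t4}
Sat(AX (AX q)) = {s : every successor in {t2, t4}} = {t2, t3, t4}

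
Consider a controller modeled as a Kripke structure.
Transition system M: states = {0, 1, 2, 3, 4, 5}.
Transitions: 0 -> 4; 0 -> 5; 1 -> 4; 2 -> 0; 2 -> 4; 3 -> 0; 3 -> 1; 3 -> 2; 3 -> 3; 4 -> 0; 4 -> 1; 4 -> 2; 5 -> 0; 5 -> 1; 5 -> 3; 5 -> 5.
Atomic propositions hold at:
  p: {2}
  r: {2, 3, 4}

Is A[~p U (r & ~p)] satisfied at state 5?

No

Sat(~p) = {0, 1, 3, 4, 5}
Sat(r & ~p) = {3, 4}
A[~p U (r & ~p)]: least fixpoint, start Z0 = Sat((r & ~p)) = {3, 4}, add states in Sat(~p) with every successor in Z. Z1 = {1, 3, 4}; fixed.
Sat(A[~p U (r & ~p)]) = {1, 3, 4}
5 ∉ Sat(A[~p U (r & ~p)]) = {1, 3, 4}, so the formula does not hold at 5.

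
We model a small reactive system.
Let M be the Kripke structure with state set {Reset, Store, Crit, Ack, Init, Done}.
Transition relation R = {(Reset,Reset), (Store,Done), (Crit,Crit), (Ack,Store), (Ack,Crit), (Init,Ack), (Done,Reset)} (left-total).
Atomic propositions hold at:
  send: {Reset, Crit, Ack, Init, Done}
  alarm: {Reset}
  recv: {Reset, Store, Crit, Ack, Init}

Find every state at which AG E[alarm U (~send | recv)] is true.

{Reset, Crit}

Sat(~send) = {Store}
Sat(~send | recv) = {Reset, Store, Crit, Ack, Init}
E[alarm U (~send | recv)]: least fixpoint, start Z0 = Sat((~send | recv)) = {Reset, Store, Crit, Ack, Init}, add states in Sat(alarm) with some successor in Z. Already a fixed point.
Sat(E[alarm U (~send | recv)]) = {Reset, Store, Crit, Ack, Init}
AG E[alarm U (~send | recv)]: greatest fixpoint, start Z0 = {Reset, Store, Crit, Ack, Init}, keep only states in Sat with every successor in Z. Z1 = {Reset, Crit, Ack, Init}; Z2 = {Reset, Crit, Init}; Z3 = {Reset, Crit}; fixed.
Sat(AG E[alarm U (~send | recv)]) = {Reset, Crit}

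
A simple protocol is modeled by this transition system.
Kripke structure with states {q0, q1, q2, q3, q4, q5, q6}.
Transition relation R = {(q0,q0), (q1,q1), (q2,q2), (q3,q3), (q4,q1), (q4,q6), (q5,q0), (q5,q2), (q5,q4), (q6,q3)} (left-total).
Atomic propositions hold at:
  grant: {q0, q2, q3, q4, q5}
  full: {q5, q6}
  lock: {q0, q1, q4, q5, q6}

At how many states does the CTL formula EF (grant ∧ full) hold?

1

Sat(grant ∧ full) = {q5}
EF (grant ∧ full): least fixpoint, start Z0 = {q5}, add states with some successor in Z. Already a fixed point.
Sat(EF (grant ∧ full)) = {q5}
|Sat(EF (grant ∧ full))| = |{q5}| = 1.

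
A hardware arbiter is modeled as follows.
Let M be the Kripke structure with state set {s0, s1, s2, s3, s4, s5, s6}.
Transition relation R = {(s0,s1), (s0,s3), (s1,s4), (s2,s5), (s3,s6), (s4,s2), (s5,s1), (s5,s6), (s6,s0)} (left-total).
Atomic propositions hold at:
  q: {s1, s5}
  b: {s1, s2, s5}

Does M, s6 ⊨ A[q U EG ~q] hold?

Sat(~q) = {s0, s2, s3, s4, s6}
EG ~q: greatest fixpoint, start Z0 = {s0, s2, s3, s4, s6}, keep only states in Sat with some successor in Z. Z1 = {s0, s3, s4, s6}; Z2 = {s0, s3, s6}; fixed.
Sat(EG ~q) = {s0, s3, s6}
A[q U EG ~q]: least fixpoint, start Z0 = Sat(EG ~q) = {s0, s3, s6}, add states in Sat(q) with every successor in Z. Already a fixed point.
Sat(A[q U EG ~q]) = {s0, s3, s6}
s6 ∈ Sat(A[q U EG ~q]) = {s0, s3, s6}, so the formula holds at s6.

Yes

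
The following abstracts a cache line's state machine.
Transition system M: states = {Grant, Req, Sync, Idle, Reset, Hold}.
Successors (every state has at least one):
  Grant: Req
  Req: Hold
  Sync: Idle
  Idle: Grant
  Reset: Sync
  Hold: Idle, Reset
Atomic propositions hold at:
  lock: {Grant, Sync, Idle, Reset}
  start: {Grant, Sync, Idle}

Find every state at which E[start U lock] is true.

E[start U lock]: least fixpoint, start Z0 = Sat(lock) = {Grant, Sync, Idle, Reset}, add states in Sat(start) with some successor in Z. Already a fixed point.
Sat(E[start U lock]) = {Grant, Sync, Idle, Reset}

{Grant, Sync, Idle, Reset}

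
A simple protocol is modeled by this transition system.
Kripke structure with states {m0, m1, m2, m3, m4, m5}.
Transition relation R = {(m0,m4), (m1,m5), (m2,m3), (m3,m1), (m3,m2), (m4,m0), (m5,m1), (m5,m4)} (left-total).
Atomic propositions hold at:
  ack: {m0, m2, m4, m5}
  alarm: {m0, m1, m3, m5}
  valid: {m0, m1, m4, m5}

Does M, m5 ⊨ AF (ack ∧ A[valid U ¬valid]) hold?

Sat(¬valid) = {m2, m3}
A[valid U ¬valid]: least fixpoint, start Z0 = Sat(¬valid) = {m2, m3}, add states in Sat(valid) with every successor in Z. Already a fixed point.
Sat(A[valid U ¬valid]) = {m2, m3}
Sat(ack ∧ A[valid U ¬valid]) = {m2}
AF (ack ∧ A[valid U ¬valid]): least fixpoint, start Z0 = {m2}, add states with every successor in Z. Already a fixed point.
Sat(AF (ack ∧ A[valid U ¬valid])) = {m2}
m5 ∉ Sat(AF (ack ∧ A[valid U ¬valid])) = {m2}, so the formula does not hold at m5.

No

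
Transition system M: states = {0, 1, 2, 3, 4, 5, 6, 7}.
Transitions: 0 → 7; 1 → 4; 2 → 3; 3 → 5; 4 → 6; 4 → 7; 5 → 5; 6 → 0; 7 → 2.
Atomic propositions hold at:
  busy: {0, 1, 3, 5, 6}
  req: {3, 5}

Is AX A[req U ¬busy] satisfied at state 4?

Sat(¬busy) = {2, 4, 7}
A[req U ¬busy]: least fixpoint, start Z0 = Sat(¬busy) = {2, 4, 7}, add states in Sat(req) with every successor in Z. Already a fixed point.
Sat(A[req U ¬busy]) = {2, 4, 7}
Sat(AX A[req U ¬busy]) = {s : every successor in {2, 4, 7}} = {0, 1, 7}
4 ∉ Sat(AX A[req U ¬busy]) = {0, 1, 7}, so the formula does not hold at 4.

No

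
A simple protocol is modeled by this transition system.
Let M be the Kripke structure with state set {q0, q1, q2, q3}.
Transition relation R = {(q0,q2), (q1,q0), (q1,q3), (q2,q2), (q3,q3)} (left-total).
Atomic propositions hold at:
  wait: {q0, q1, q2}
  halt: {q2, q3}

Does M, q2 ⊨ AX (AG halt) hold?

AG halt: greatest fixpoint, start Z0 = {q2, q3}, keep only states in Sat with every successor in Z. Already a fixed point.
Sat(AG halt) = {q2, q3}
Sat(AX (AG halt)) = {s : every successor in {q2, q3}} = {q0, q2, q3}
q2 ∈ Sat(AX (AG halt)) = {q0, q2, q3}, so the formula holds at q2.

Yes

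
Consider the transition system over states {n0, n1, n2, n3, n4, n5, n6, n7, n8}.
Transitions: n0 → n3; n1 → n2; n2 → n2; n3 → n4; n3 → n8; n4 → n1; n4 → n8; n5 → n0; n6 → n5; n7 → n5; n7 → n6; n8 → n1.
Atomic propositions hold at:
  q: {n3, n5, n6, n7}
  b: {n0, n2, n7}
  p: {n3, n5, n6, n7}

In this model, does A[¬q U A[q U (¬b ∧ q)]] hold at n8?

No

Sat(¬q) = {n0, n1, n2, n4, n8}
Sat(¬b) = {n1, n3, n4, n5, n6, n8}
Sat(¬b ∧ q) = {n3, n5, n6}
A[q U (¬b ∧ q)]: least fixpoint, start Z0 = Sat((¬b ∧ q)) = {n3, n5, n6}, add states in Sat(q) with every successor in Z. Z1 = {n3, n5, n6, n7}; fixed.
Sat(A[q U (¬b ∧ q)]) = {n3, n5, n6, n7}
A[¬q U A[q U (¬b ∧ q)]]: least fixpoint, start Z0 = Sat(A[q U (¬b ∧ q)]) = {n3, n5, n6, n7}, add states in Sat(¬q) with every successor in Z. Z1 = {n0, n3, n5, n6, n7}; fixed.
Sat(A[¬q U A[q U (¬b ∧ q)]]) = {n0, n3, n5, n6, n7}
n8 ∉ Sat(A[¬q U A[q U (¬b ∧ q)]]) = {n0, n3, n5, n6, n7}, so the formula does not hold at n8.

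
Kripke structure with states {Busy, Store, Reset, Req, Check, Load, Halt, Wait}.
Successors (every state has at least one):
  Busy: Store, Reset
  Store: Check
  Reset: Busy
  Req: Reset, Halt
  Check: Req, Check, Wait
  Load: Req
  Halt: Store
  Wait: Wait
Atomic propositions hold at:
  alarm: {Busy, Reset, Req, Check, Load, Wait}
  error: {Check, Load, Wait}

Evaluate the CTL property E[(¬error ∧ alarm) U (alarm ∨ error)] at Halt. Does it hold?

Sat(¬error) = {Busy, Store, Reset, Req, Halt}
Sat(¬error ∧ alarm) = {Busy, Reset, Req}
Sat(alarm ∨ error) = {Busy, Reset, Req, Check, Load, Wait}
E[(¬error ∧ alarm) U (alarm ∨ error)]: least fixpoint, start Z0 = Sat((alarm ∨ error)) = {Busy, Reset, Req, Check, Load, Wait}, add states in Sat(¬error ∧ alarm) with some successor in Z. Already a fixed point.
Sat(E[(¬error ∧ alarm) U (alarm ∨ error)]) = {Busy, Reset, Req, Check, Load, Wait}
Halt ∉ Sat(E[(¬error ∧ alarm) U (alarm ∨ error)]) = {Busy, Reset, Req, Check, Load, Wait}, so the formula does not hold at Halt.

No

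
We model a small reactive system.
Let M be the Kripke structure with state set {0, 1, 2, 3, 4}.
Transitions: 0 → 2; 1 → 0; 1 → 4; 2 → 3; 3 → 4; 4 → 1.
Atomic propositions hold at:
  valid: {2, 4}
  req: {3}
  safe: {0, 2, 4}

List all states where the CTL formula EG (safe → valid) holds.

{1, 2, 3, 4}

Sat(safe → valid) = {1, 2, 3, 4}
EG (safe → valid): greatest fixpoint, start Z0 = {1, 2, 3, 4}, keep only states in Sat with some successor in Z. Already a fixed point.
Sat(EG (safe → valid)) = {1, 2, 3, 4}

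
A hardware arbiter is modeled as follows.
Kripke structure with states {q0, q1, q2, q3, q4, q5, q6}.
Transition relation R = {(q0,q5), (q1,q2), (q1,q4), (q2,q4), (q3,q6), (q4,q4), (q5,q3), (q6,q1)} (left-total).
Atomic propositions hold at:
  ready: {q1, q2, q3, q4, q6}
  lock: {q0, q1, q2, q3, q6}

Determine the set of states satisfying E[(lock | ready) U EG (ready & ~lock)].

{q1, q2, q3, q4, q6}

Sat(lock | ready) = {q0, q1, q2, q3, q4, q6}
Sat(~lock) = {q4, q5}
Sat(ready & ~lock) = {q4}
EG (ready & ~lock): greatest fixpoint, start Z0 = {q4}, keep only states in Sat with some successor in Z. Already a fixed point.
Sat(EG (ready & ~lock)) = {q4}
E[(lock | ready) U EG (ready & ~lock)]: least fixpoint, start Z0 = Sat(EG (ready & ~lock)) = {q4}, add states in Sat(lock | ready) with some successor in Z. Z1 = {q1, q2, q4}; Z2 = {q1, q2, q4, q6}; Z3 = {q1, q2, q3, q4, q6}; fixed.
Sat(E[(lock | ready) U EG (ready & ~lock)]) = {q1, q2, q3, q4, q6}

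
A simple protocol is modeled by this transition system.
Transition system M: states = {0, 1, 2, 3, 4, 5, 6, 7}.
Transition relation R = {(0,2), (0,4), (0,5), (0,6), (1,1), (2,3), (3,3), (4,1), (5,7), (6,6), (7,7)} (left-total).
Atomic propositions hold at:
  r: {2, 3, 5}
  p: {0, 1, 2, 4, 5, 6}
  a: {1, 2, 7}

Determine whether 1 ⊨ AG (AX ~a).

Sat(~a) = {0, 3, 4, 5, 6}
Sat(AX ~a) = {s : every successor in {0, 3, 4, 5, 6}} = {2, 3, 6}
AG (AX ~a): greatest fixpoint, start Z0 = {2, 3, 6}, keep only states in Sat with every successor in Z. Already a fixed point.
Sat(AG (AX ~a)) = {2, 3, 6}
1 ∉ Sat(AG (AX ~a)) = {2, 3, 6}, so the formula does not hold at 1.

No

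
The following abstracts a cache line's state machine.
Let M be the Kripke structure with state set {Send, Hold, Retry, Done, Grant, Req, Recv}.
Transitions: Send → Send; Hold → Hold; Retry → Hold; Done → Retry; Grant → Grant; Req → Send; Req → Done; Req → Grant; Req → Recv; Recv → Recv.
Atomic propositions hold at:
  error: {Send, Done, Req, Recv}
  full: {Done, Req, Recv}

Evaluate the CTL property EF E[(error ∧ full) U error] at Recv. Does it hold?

Yes

Sat(error ∧ full) = {Done, Req, Recv}
E[(error ∧ full) U error]: least fixpoint, start Z0 = Sat(error) = {Send, Done, Req, Recv}, add states in Sat(error ∧ full) with some successor in Z. Already a fixed point.
Sat(E[(error ∧ full) U error]) = {Send, Done, Req, Recv}
EF E[(error ∧ full) U error]: least fixpoint, start Z0 = {Send, Done, Req, Recv}, add states with some successor in Z. Already a fixed point.
Sat(EF E[(error ∧ full) U error]) = {Send, Done, Req, Recv}
Recv ∈ Sat(EF E[(error ∧ full) U error]) = {Send, Done, Req, Recv}, so the formula holds at Recv.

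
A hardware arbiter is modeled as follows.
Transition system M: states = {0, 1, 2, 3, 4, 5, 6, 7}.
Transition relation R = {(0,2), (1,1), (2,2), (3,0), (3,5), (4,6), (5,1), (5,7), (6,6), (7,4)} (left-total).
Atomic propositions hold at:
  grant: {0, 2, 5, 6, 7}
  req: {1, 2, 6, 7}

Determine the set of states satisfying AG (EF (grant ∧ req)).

{0, 2, 4, 6, 7}

Sat(grant ∧ req) = {2, 6, 7}
EF (grant ∧ req): least fixpoint, start Z0 = {2, 6, 7}, add states with some successor in Z. Z1 = {0, 2, 4, 5, 6, 7}; Z2 = {0, 2, 3, 4, 5, 6, 7}; fixed.
Sat(EF (grant ∧ req)) = {0, 2, 3, 4, 5, 6, 7}
AG (EF (grant ∧ req)): greatest fixpoint, start Z0 = {0, 2, 3, 4, 5, 6, 7}, keep only states in Sat with every successor in Z. Z1 = {0, 2, 3, 4, 6, 7}; Z2 = {0, 2, 4, 6, 7}; fixed.
Sat(AG (EF (grant ∧ req))) = {0, 2, 4, 6, 7}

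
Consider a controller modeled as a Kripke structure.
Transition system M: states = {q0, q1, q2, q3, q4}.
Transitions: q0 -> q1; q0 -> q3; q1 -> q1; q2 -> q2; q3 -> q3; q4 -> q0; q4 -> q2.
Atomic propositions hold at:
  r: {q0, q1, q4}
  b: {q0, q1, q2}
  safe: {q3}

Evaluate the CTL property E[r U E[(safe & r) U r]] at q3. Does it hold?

No

Sat(safe & r) = ∅
E[(safe & r) U r]: least fixpoint, start Z0 = Sat(r) = {q0, q1, q4}, add states in Sat(safe & r) with some successor in Z. Already a fixed point.
Sat(E[(safe & r) U r]) = {q0, q1, q4}
E[r U E[(safe & r) U r]]: least fixpoint, start Z0 = Sat(E[(safe & r) U r]) = {q0, q1, q4}, add states in Sat(r) with some successor in Z. Already a fixed point.
Sat(E[r U E[(safe & r) U r]]) = {q0, q1, q4}
q3 ∉ Sat(E[r U E[(safe & r) U r]]) = {q0, q1, q4}, so the formula does not hold at q3.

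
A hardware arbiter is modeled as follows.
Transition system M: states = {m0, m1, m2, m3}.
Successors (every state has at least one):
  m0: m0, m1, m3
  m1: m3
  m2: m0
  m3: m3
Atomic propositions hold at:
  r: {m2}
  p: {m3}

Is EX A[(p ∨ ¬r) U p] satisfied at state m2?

No

Sat(¬r) = {m0, m1, m3}
Sat(p ∨ ¬r) = {m0, m1, m3}
A[(p ∨ ¬r) U p]: least fixpoint, start Z0 = Sat(p) = {m3}, add states in Sat(p ∨ ¬r) with every successor in Z. Z1 = {m1, m3}; fixed.
Sat(A[(p ∨ ¬r) U p]) = {m1, m3}
Sat(EX A[(p ∨ ¬r) U p]) = {s : some successor in {m1, m3}} = {m0, m1, m3}
m2 ∉ Sat(EX A[(p ∨ ¬r) U p]) = {m0, m1, m3}, so the formula does not hold at m2.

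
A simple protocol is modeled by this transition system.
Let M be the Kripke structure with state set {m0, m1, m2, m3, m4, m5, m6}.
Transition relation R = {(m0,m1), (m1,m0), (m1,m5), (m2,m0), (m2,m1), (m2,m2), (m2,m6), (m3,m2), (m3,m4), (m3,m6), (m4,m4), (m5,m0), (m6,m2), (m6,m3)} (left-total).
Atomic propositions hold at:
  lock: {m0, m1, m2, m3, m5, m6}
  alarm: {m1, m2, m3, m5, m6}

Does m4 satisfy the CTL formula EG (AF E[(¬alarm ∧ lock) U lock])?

No

Sat(¬alarm) = {m0, m4}
Sat(¬alarm ∧ lock) = {m0}
E[(¬alarm ∧ lock) U lock]: least fixpoint, start Z0 = Sat(lock) = {m0, m1, m2, m3, m5, m6}, add states in Sat(¬alarm ∧ lock) with some successor in Z. Already a fixed point.
Sat(E[(¬alarm ∧ lock) U lock]) = {m0, m1, m2, m3, m5, m6}
AF E[(¬alarm ∧ lock) U lock]: least fixpoint, start Z0 = {m0, m1, m2, m3, m5, m6}, add states with every successor in Z. Already a fixed point.
Sat(AF E[(¬alarm ∧ lock) U lock]) = {m0, m1, m2, m3, m5, m6}
EG (AF E[(¬alarm ∧ lock) U lock]): greatest fixpoint, start Z0 = {m0, m1, m2, m3, m5, m6}, keep only states in Sat with some successor in Z. Already a fixed point.
Sat(EG (AF E[(¬alarm ∧ lock) U lock])) = {m0, m1, m2, m3, m5, m6}
m4 ∉ Sat(EG (AF E[(¬alarm ∧ lock) U lock])) = {m0, m1, m2, m3, m5, m6}, so the formula does not hold at m4.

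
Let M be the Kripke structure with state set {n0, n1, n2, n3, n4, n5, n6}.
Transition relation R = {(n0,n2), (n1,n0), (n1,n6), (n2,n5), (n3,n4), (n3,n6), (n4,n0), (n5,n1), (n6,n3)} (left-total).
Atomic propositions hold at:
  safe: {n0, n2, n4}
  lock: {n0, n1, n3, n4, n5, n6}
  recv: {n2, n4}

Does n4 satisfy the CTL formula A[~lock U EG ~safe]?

No

Sat(~lock) = {n2}
Sat(~safe) = {n1, n3, n5, n6}
EG ~safe: greatest fixpoint, start Z0 = {n1, n3, n5, n6}, keep only states in Sat with some successor in Z. Already a fixed point.
Sat(EG ~safe) = {n1, n3, n5, n6}
A[~lock U EG ~safe]: least fixpoint, start Z0 = Sat(EG ~safe) = {n1, n3, n5, n6}, add states in Sat(~lock) with every successor in Z. Z1 = {n1, n2, n3, n5, n6}; fixed.
Sat(A[~lock U EG ~safe]) = {n1, n2, n3, n5, n6}
n4 ∉ Sat(A[~lock U EG ~safe]) = {n1, n2, n3, n5, n6}, so the formula does not hold at n4.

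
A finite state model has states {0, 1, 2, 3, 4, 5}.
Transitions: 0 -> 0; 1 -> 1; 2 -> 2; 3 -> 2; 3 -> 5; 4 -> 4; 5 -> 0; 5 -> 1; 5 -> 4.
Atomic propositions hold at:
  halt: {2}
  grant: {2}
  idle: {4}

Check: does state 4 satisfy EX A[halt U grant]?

No

A[halt U grant]: least fixpoint, start Z0 = Sat(grant) = {2}, add states in Sat(halt) with every successor in Z. Already a fixed point.
Sat(A[halt U grant]) = {2}
Sat(EX A[halt U grant]) = {s : some successor in {2}} = {2, 3}
4 ∉ Sat(EX A[halt U grant]) = {2, 3}, so the formula does not hold at 4.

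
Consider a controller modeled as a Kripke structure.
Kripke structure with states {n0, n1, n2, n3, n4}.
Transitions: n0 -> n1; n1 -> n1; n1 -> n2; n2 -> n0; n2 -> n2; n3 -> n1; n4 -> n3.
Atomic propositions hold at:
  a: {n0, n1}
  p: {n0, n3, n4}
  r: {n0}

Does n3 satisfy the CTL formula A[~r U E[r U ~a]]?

Yes

Sat(~r) = {n1, n2, n3, n4}
Sat(~a) = {n2, n3, n4}
E[r U ~a]: least fixpoint, start Z0 = Sat(~a) = {n2, n3, n4}, add states in Sat(r) with some successor in Z. Already a fixed point.
Sat(E[r U ~a]) = {n2, n3, n4}
A[~r U E[r U ~a]]: least fixpoint, start Z0 = Sat(E[r U ~a]) = {n2, n3, n4}, add states in Sat(~r) with every successor in Z. Already a fixed point.
Sat(A[~r U E[r U ~a]]) = {n2, n3, n4}
n3 ∈ Sat(A[~r U E[r U ~a]]) = {n2, n3, n4}, so the formula holds at n3.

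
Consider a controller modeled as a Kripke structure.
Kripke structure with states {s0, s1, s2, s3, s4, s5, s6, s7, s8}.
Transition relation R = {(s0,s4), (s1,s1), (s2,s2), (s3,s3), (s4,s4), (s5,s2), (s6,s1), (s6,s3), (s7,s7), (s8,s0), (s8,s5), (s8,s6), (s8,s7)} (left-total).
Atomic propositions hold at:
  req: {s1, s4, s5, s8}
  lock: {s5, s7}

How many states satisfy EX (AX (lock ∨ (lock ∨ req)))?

Sat(lock ∨ req) = {s1, s4, s5, s7, s8}
Sat(lock ∨ (lock ∨ req)) = {s1, s4, s5, s7, s8}
Sat(AX (lock ∨ (lock ∨ req))) = {s : every successor in {s1, s4, s5, s7, s8}} = {s0, s1, s4, s7}
Sat(EX (AX (lock ∨ (lock ∨ req)))) = {s : some successor in {s0, s1, s4, s7}} = {s0, s1, s4, s6, s7, s8}
|Sat(EX (AX (lock ∨ (lock ∨ req))))| = |{s0, s1, s4, s6, s7, s8}| = 6.

6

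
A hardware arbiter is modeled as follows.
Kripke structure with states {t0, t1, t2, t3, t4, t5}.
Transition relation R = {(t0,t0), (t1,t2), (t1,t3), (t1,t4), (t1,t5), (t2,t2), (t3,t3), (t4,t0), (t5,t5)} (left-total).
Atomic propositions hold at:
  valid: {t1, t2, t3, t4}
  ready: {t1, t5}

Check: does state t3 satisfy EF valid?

Yes

EF valid: least fixpoint, start Z0 = {t1, t2, t3, t4}, add states with some successor in Z. Already a fixed point.
Sat(EF valid) = {t1, t2, t3, t4}
t3 ∈ Sat(EF valid) = {t1, t2, t3, t4}, so the formula holds at t3.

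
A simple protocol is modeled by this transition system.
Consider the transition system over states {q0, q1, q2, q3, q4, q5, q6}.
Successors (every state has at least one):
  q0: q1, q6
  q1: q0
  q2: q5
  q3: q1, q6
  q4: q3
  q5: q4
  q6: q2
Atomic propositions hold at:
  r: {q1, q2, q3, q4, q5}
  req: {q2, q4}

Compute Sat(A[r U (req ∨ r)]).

Sat(req ∨ r) = {q1, q2, q3, q4, q5}
A[r U (req ∨ r)]: least fixpoint, start Z0 = Sat((req ∨ r)) = {q1, q2, q3, q4, q5}, add states in Sat(r) with every successor in Z. Already a fixed point.
Sat(A[r U (req ∨ r)]) = {q1, q2, q3, q4, q5}

{q1, q2, q3, q4, q5}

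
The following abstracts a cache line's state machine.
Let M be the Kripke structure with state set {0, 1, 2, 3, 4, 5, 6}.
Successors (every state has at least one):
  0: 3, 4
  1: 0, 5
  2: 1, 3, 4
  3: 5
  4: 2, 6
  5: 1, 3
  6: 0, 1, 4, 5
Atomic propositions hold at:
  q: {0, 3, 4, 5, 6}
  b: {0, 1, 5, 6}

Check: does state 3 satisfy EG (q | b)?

Sat(q | b) = {0, 1, 3, 4, 5, 6}
EG (q | b): greatest fixpoint, start Z0 = {0, 1, 3, 4, 5, 6}, keep only states in Sat with some successor in Z. Already a fixed point.
Sat(EG (q | b)) = {0, 1, 3, 4, 5, 6}
3 ∈ Sat(EG (q | b)) = {0, 1, 3, 4, 5, 6}, so the formula holds at 3.

Yes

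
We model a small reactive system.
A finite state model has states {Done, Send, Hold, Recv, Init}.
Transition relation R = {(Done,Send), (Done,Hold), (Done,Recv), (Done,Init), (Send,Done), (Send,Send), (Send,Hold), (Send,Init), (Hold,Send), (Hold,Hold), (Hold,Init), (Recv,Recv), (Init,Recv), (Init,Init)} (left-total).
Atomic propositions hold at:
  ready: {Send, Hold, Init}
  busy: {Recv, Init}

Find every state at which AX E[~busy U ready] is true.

Sat(~busy) = {Done, Send, Hold}
E[~busy U ready]: least fixpoint, start Z0 = Sat(ready) = {Send, Hold, Init}, add states in Sat(~busy) with some successor in Z. Z1 = {Done, Send, Hold, Init}; fixed.
Sat(E[~busy U ready]) = {Done, Send, Hold, Init}
Sat(AX E[~busy U ready]) = {s : every successor in {Done, Send, Hold, Init}} = {Send, Hold}

{Send, Hold}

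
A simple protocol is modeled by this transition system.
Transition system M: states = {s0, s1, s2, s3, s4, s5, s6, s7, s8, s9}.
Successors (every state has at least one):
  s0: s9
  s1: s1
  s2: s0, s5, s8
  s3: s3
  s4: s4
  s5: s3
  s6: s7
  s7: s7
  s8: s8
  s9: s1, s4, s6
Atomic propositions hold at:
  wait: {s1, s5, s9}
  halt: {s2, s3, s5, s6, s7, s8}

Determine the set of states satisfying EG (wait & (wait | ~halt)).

{s1, s9}

Sat(~halt) = {s0, s1, s4, s9}
Sat(wait | ~halt) = {s0, s1, s4, s5, s9}
Sat(wait & (wait | ~halt)) = {s1, s5, s9}
EG (wait & (wait | ~halt)): greatest fixpoint, start Z0 = {s1, s5, s9}, keep only states in Sat with some successor in Z. Z1 = {s1, s9}; fixed.
Sat(EG (wait & (wait | ~halt))) = {s1, s9}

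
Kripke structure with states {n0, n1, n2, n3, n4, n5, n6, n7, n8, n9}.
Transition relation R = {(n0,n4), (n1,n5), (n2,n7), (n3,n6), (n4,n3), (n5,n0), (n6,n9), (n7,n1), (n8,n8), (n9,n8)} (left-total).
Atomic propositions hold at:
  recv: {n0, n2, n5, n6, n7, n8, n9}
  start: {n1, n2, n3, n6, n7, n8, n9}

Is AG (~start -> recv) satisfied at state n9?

Yes

Sat(~start) = {n0, n4, n5}
Sat(~start -> recv) = {n0, n1, n2, n3, n5, n6, n7, n8, n9}
AG (~start -> recv): greatest fixpoint, start Z0 = {n0, n1, n2, n3, n5, n6, n7, n8, n9}, keep only states in Sat with every successor in Z. Z1 = {n1, n2, n3, n5, n6, n7, n8, n9}; Z2 = {n1, n2, n3, n6, n7, n8, n9}; Z3 = {n2, n3, n6, n7, n8, n9}; Z4 = {n2, n3, n6, n8, n9}; Z5 = {n3, n6, n8, n9}; fixed.
Sat(AG (~start -> recv)) = {n3, n6, n8, n9}
n9 ∈ Sat(AG (~start -> recv)) = {n3, n6, n8, n9}, so the formula holds at n9.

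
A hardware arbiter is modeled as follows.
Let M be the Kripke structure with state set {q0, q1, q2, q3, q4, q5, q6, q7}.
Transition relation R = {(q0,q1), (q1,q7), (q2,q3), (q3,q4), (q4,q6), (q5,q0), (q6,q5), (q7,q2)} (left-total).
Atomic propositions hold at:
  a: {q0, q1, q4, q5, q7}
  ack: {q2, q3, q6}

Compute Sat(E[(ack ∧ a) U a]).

{q0, q1, q4, q5, q7}

Sat(ack ∧ a) = ∅
E[(ack ∧ a) U a]: least fixpoint, start Z0 = Sat(a) = {q0, q1, q4, q5, q7}, add states in Sat(ack ∧ a) with some successor in Z. Already a fixed point.
Sat(E[(ack ∧ a) U a]) = {q0, q1, q4, q5, q7}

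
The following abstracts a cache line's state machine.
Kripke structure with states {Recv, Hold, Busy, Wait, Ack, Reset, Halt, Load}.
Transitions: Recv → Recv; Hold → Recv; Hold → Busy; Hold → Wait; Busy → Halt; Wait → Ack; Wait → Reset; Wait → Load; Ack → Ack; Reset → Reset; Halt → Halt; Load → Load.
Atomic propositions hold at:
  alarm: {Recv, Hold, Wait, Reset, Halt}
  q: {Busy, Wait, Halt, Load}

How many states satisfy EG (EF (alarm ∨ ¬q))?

7

Sat(¬q) = {Recv, Hold, Ack, Reset}
Sat(alarm ∨ ¬q) = {Recv, Hold, Wait, Ack, Reset, Halt}
EF (alarm ∨ ¬q): least fixpoint, start Z0 = {Recv, Hold, Wait, Ack, Reset, Halt}, add states with some successor in Z. Z1 = {Recv, Hold, Busy, Wait, Ack, Reset, Halt}; fixed.
Sat(EF (alarm ∨ ¬q)) = {Recv, Hold, Busy, Wait, Ack, Reset, Halt}
EG (EF (alarm ∨ ¬q)): greatest fixpoint, start Z0 = {Recv, Hold, Busy, Wait, Ack, Reset, Halt}, keep only states in Sat with some successor in Z. Already a fixed point.
Sat(EG (EF (alarm ∨ ¬q))) = {Recv, Hold, Busy, Wait, Ack, Reset, Halt}
|Sat(EG (EF (alarm ∨ ¬q)))| = |{Recv, Hold, Busy, Wait, Ack, Reset, Halt}| = 7.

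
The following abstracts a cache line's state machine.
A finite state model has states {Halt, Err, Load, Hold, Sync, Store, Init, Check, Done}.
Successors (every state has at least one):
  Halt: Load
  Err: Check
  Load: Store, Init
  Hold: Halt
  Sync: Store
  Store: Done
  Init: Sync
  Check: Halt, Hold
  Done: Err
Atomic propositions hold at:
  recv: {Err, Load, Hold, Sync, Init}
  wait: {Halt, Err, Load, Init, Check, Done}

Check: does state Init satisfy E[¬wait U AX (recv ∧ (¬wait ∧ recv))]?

Yes

Sat(¬wait) = {Hold, Sync, Store}
Sat(¬wait ∧ recv) = {Hold, Sync}
Sat(recv ∧ (¬wait ∧ recv)) = {Hold, Sync}
Sat(AX (recv ∧ (¬wait ∧ recv))) = {s : every successor in {Hold, Sync}} = {Init}
E[¬wait U AX (recv ∧ (¬wait ∧ recv))]: least fixpoint, start Z0 = Sat(AX (recv ∧ (¬wait ∧ recv))) = {Init}, add states in Sat(¬wait) with some successor in Z. Already a fixed point.
Sat(E[¬wait U AX (recv ∧ (¬wait ∧ recv))]) = {Init}
Init ∈ Sat(E[¬wait U AX (recv ∧ (¬wait ∧ recv))]) = {Init}, so the formula holds at Init.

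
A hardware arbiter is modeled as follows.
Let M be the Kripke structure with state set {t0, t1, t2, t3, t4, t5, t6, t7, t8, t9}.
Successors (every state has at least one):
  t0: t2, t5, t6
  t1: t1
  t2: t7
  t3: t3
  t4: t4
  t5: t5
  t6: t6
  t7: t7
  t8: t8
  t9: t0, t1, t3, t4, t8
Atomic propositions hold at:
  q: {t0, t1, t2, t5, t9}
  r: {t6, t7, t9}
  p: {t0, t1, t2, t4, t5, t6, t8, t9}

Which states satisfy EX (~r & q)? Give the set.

{t0, t1, t5, t9}

Sat(~r) = {t0, t1, t2, t3, t4, t5, t8}
Sat(~r & q) = {t0, t1, t2, t5}
Sat(EX (~r & q)) = {s : some successor in {t0, t1, t2, t5}} = {t0, t1, t5, t9}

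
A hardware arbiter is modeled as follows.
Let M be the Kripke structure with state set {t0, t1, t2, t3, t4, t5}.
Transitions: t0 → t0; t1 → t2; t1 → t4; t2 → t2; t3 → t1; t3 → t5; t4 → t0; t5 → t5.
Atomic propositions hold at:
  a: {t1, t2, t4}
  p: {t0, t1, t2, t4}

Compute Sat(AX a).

{t1, t2}

Sat(AX a) = {s : every successor in {t1, t2, t4}} = {t1, t2}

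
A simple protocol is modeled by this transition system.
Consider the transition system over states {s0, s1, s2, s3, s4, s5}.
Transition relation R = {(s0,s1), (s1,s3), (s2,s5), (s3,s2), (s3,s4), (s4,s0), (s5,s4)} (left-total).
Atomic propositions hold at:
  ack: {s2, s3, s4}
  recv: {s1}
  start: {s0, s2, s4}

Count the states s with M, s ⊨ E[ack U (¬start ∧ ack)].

1

Sat(¬start) = {s1, s3, s5}
Sat(¬start ∧ ack) = {s3}
E[ack U (¬start ∧ ack)]: least fixpoint, start Z0 = Sat((¬start ∧ ack)) = {s3}, add states in Sat(ack) with some successor in Z. Already a fixed point.
Sat(E[ack U (¬start ∧ ack)]) = {s3}
|Sat(E[ack U (¬start ∧ ack)])| = |{s3}| = 1.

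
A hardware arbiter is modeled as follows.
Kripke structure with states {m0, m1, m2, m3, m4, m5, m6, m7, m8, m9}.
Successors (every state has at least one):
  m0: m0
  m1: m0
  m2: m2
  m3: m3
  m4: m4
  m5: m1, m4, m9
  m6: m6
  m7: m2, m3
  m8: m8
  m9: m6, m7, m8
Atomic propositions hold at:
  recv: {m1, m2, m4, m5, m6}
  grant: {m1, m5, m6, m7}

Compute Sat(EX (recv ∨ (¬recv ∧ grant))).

{m2, m4, m5, m6, m7, m9}

Sat(¬recv) = {m0, m3, m7, m8, m9}
Sat(¬recv ∧ grant) = {m7}
Sat(recv ∨ (¬recv ∧ grant)) = {m1, m2, m4, m5, m6, m7}
Sat(EX (recv ∨ (¬recv ∧ grant))) = {s : some successor in {m1, m2, m4, m5, m6, m7}} = {m2, m4, m5, m6, m7, m9}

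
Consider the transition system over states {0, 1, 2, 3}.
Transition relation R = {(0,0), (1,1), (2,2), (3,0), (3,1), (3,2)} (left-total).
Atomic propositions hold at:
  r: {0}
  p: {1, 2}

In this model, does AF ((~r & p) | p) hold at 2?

Yes

Sat(~r) = {1, 2, 3}
Sat(~r & p) = {1, 2}
Sat((~r & p) | p) = {1, 2}
AF ((~r & p) | p): least fixpoint, start Z0 = {1, 2}, add states with every successor in Z. Already a fixed point.
Sat(AF ((~r & p) | p)) = {1, 2}
2 ∈ Sat(AF ((~r & p) | p)) = {1, 2}, so the formula holds at 2.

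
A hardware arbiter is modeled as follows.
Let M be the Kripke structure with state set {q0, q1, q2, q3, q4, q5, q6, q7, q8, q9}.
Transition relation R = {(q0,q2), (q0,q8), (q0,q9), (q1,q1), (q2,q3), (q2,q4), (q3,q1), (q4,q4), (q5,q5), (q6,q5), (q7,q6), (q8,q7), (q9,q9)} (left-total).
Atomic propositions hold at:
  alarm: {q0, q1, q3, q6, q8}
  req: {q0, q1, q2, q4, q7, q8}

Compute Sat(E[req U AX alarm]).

Sat(AX alarm) = {s : every successor in {q0, q1, q3, q6, q8}} = {q1, q3, q7}
E[req U AX alarm]: least fixpoint, start Z0 = Sat(AX alarm) = {q1, q3, q7}, add states in Sat(req) with some successor in Z. Z1 = {q1, q2, q3, q7, q8}; Z2 = {q0, q1, q2, q3, q7, q8}; fixed.
Sat(E[req U AX alarm]) = {q0, q1, q2, q3, q7, q8}

{q0, q1, q2, q3, q7, q8}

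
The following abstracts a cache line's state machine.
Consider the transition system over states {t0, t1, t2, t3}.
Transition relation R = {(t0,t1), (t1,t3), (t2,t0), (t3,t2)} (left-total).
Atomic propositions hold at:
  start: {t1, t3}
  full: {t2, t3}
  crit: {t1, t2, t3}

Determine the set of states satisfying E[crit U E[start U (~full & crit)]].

{t1}

Sat(~full) = {t0, t1}
Sat(~full & crit) = {t1}
E[start U (~full & crit)]: least fixpoint, start Z0 = Sat((~full & crit)) = {t1}, add states in Sat(start) with some successor in Z. Already a fixed point.
Sat(E[start U (~full & crit)]) = {t1}
E[crit U E[start U (~full & crit)]]: least fixpoint, start Z0 = Sat(E[start U (~full & crit)]) = {t1}, add states in Sat(crit) with some successor in Z. Already a fixed point.
Sat(E[crit U E[start U (~full & crit)]]) = {t1}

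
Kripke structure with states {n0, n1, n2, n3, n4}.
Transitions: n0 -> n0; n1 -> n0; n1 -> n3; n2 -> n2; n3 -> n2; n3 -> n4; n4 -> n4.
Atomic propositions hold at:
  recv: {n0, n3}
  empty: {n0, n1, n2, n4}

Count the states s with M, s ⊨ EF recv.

EF recv: least fixpoint, start Z0 = {n0, n3}, add states with some successor in Z. Z1 = {n0, n1, n3}; fixed.
Sat(EF recv) = {n0, n1, n3}
|Sat(EF recv)| = |{n0, n1, n3}| = 3.

3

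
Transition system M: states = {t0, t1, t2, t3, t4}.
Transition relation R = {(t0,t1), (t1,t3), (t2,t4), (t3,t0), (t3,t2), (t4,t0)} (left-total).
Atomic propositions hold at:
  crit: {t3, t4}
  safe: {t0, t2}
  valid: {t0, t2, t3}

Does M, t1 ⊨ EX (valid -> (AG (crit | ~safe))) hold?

Sat(~safe) = {t1, t3, t4}
Sat(crit | ~safe) = {t1, t3, t4}
AG (crit | ~safe): greatest fixpoint, start Z0 = {t1, t3, t4}, keep only states in Sat with every successor in Z. Z1 = {t1}; Z2 = ∅; fixed.
Sat(AG (crit | ~safe)) = ∅
Sat(valid -> (AG (crit | ~safe))) = {t1, t4}
Sat(EX (valid -> (AG (crit | ~safe)))) = {s : some successor in {t1, t4}} = {t0, t2}
t1 ∉ Sat(EX (valid -> (AG (crit | ~safe)))) = {t0, t2}, so the formula does not hold at t1.

No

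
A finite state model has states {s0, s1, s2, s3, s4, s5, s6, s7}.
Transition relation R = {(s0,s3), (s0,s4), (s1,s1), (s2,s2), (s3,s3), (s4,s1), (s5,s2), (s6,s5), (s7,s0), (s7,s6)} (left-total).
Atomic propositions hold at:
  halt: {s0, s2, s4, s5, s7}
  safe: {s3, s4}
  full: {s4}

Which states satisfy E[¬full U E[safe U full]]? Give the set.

Sat(¬full) = {s0, s1, s2, s3, s5, s6, s7}
E[safe U full]: least fixpoint, start Z0 = Sat(full) = {s4}, add states in Sat(safe) with some successor in Z. Already a fixed point.
Sat(E[safe U full]) = {s4}
E[¬full U E[safe U full]]: least fixpoint, start Z0 = Sat(E[safe U full]) = {s4}, add states in Sat(¬full) with some successor in Z. Z1 = {s0, s4}; Z2 = {s0, s4, s7}; fixed.
Sat(E[¬full U E[safe U full]]) = {s0, s4, s7}

{s0, s4, s7}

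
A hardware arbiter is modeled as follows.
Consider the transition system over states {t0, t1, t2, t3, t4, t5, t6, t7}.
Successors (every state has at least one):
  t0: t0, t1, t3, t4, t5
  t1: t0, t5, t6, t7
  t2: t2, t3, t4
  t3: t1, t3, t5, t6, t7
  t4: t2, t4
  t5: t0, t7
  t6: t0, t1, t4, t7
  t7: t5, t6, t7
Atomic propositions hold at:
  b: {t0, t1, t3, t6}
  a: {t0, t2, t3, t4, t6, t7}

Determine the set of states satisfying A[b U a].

{t0, t2, t3, t4, t6, t7}

A[b U a]: least fixpoint, start Z0 = Sat(a) = {t0, t2, t3, t4, t6, t7}, add states in Sat(b) with every successor in Z. Already a fixed point.
Sat(A[b U a]) = {t0, t2, t3, t4, t6, t7}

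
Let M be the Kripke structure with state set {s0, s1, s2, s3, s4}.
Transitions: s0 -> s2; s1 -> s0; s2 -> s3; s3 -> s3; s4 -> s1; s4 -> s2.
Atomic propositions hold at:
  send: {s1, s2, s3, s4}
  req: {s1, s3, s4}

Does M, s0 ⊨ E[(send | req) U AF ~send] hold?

Yes

Sat(send | req) = {s1, s2, s3, s4}
Sat(~send) = {s0}
AF ~send: least fixpoint, start Z0 = {s0}, add states with every successor in Z. Z1 = {s0, s1}; fixed.
Sat(AF ~send) = {s0, s1}
E[(send | req) U AF ~send]: least fixpoint, start Z0 = Sat(AF ~send) = {s0, s1}, add states in Sat(send | req) with some successor in Z. Z1 = {s0, s1, s4}; fixed.
Sat(E[(send | req) U AF ~send]) = {s0, s1, s4}
s0 ∈ Sat(E[(send | req) U AF ~send]) = {s0, s1, s4}, so the formula holds at s0.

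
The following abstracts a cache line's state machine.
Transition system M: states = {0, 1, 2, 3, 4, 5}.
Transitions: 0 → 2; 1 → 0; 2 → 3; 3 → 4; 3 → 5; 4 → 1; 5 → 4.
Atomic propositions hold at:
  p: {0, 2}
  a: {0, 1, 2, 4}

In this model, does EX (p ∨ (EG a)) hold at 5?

EG a: greatest fixpoint, start Z0 = {0, 1, 2, 4}, keep only states in Sat with some successor in Z. Z1 = {0, 1, 4}; Z2 = {1, 4}; Z3 = {4}; Z4 = ∅; fixed.
Sat(EG a) = ∅
Sat(p ∨ (EG a)) = {0, 2}
Sat(EX (p ∨ (EG a))) = {s : some successor in {0, 2}} = {0, 1}
5 ∉ Sat(EX (p ∨ (EG a))) = {0, 1}, so the formula does not hold at 5.

No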